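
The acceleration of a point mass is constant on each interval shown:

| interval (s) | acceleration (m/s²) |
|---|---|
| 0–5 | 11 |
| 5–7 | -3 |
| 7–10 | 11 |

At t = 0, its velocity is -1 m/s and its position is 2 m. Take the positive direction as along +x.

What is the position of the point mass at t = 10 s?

On each constant-a segment, Δv = aΔt and Δx = v₀Δt + ½aΔt²; chain segment to segment.
0–5 s: v starts -1 m/s; Δx = -1·5 + ½·11·5² = 132.5 m; v ends 54 m/s.
5–7 s: v starts 54 m/s; Δx = 54·2 + ½·-3·2² = 102 m; v ends 48 m/s.
7–10 s: v starts 48 m/s; Δx = 48·3 + ½·11·3² = 193.5 m; v ends 81 m/s.
x(10) = 2 + Σ Δx = 430 m.

430 m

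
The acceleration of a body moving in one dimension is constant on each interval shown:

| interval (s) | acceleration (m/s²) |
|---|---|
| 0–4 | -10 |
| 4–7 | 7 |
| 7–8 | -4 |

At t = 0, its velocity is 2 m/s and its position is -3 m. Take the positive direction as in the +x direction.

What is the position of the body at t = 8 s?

On each constant-a segment, Δv = aΔt and Δx = v₀Δt + ½aΔt²; chain segment to segment.
0–4 s: v starts 2 m/s; Δx = 2·4 + ½·-10·4² = -72 m; v ends -38 m/s.
4–7 s: v starts -38 m/s; Δx = -38·3 + ½·7·3² = -82.5 m; v ends -17 m/s.
7–8 s: v starts -17 m/s; Δx = -17·1 + ½·-4·1² = -19 m; v ends -21 m/s.
x(8) = -3 + Σ Δx = -176.5 m.

-176.5 m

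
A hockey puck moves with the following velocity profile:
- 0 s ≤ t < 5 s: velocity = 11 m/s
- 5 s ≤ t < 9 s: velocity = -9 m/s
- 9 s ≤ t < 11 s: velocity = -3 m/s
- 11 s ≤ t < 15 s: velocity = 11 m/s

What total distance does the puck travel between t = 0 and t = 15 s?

141 m

Distance (not displacement) is the total path length: add the absolute areas under v-t.
0–5 s: |11| × 5 = 55 m
5–9 s: |-9| × 4 = 36 m
9–11 s: |-3| × 2 = 6 m
11–15 s: |11| × 4 = 44 m
Total distance = 141 m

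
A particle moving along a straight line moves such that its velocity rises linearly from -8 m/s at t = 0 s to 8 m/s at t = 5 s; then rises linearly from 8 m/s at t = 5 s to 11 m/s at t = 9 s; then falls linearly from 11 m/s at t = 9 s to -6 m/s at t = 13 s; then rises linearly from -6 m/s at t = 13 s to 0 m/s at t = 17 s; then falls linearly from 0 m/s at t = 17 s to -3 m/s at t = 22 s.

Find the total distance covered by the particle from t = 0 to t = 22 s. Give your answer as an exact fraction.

Total distance travelled is ∫|v| dt — sum the magnitudes of each area piece.
0–5 s: v = 0 at t = 2.5 s; triangle areas 10 + 10 = 20 m
5–9 s: |½(8 + 11)(4)| = 38 m
9–13 s: v = 0 at t = 197/17 s; triangle areas 242/17 + 72/17 = 314/17 m
13–17 s: |½(-6 + 0)(4)| = 12 m
17–22 s: |½(0 + -3)(5)| = 7.5 m
Total distance = 3263/34 m

3263/34 m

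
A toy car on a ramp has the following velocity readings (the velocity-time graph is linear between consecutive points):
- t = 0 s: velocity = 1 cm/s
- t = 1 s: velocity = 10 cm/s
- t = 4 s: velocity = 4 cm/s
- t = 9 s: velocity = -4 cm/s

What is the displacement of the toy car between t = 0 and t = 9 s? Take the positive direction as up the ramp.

26.5 cm

Displacement is the signed area under the v-t curve.
0–1 s: ½(1 + 10)(1) = 5.5 cm
1–4 s: ½(10 + 4)(3) = 21 cm
4–9 s: ½(4 + -4)(5) = 0 cm
Net displacement = 26.5 cm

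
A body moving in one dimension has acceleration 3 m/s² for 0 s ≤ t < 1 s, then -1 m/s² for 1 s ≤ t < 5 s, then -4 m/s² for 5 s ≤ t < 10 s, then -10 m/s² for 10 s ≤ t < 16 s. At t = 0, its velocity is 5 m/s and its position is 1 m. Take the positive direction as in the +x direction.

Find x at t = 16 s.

-274.5 m

On each constant-a segment, Δv = aΔt and Δx = v₀Δt + ½aΔt²; chain segment to segment.
0–1 s: v starts 5 m/s; Δx = 5·1 + ½·3·1² = 6.5 m; v ends 8 m/s.
1–5 s: v starts 8 m/s; Δx = 8·4 + ½·-1·4² = 24 m; v ends 4 m/s.
5–10 s: v starts 4 m/s; Δx = 4·5 + ½·-4·5² = -30 m; v ends -16 m/s.
10–16 s: v starts -16 m/s; Δx = -16·6 + ½·-10·6² = -276 m; v ends -76 m/s.
x(16) = 1 + Σ Δx = -274.5 m.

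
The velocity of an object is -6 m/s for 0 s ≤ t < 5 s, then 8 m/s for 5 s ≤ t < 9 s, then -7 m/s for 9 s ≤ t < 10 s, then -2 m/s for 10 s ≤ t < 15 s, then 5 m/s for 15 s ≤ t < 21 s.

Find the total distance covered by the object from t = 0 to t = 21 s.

109 m

Distance (not displacement) is the total path length: add the absolute areas under v-t.
0–5 s: |-6| × 5 = 30 m
5–9 s: |8| × 4 = 32 m
9–10 s: |-7| × 1 = 7 m
10–15 s: |-2| × 5 = 10 m
15–21 s: |5| × 6 = 30 m
Total distance = 109 m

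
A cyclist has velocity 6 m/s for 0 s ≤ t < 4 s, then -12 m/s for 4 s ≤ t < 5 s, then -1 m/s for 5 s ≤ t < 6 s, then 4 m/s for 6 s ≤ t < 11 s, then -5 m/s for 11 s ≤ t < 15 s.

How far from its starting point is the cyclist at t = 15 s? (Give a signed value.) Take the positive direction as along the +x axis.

Net displacement equals the area under the velocity-time graph (areas below the axis count negative).
0–4 s: 6 × 4 = 24 m
4–5 s: -12 × 1 = -12 m
5–6 s: -1 × 1 = -1 m
6–11 s: 4 × 5 = 20 m
11–15 s: -5 × 4 = -20 m
Net displacement = 11 m

11 m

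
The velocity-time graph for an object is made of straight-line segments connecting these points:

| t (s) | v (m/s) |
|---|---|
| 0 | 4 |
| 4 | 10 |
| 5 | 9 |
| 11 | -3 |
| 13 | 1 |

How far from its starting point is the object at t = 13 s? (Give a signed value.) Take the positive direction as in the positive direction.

Displacement is the signed area under the v-t curve.
0–4 s: ½(4 + 10)(4) = 28 m
4–5 s: ½(10 + 9)(1) = 9.5 m
5–11 s: ½(9 + -3)(6) = 18 m
11–13 s: ½(-3 + 1)(2) = -2 m
Net displacement = 53.5 m

53.5 m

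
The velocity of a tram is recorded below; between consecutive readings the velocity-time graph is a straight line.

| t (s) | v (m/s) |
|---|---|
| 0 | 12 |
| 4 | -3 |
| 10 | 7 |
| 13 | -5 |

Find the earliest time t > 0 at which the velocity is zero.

t = 3.2 s

v changes sign on 0–4 s (from 12 to -3); the graph is linear there, so v = 0 at t = 0 + (-12)·(4 − 0)/(-3 − 12) = 3.2 s.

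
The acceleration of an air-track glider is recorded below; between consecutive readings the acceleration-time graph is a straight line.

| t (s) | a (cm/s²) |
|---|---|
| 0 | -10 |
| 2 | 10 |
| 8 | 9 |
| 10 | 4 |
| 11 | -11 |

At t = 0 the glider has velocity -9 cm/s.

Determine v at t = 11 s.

Δv equals the area under the a-t graph; then v = v₀ + Δv.
0–2 s: ½(-10 + 10)(2) = 0 cm/s
2–8 s: ½(10 + 9)(6) = 57 cm/s
8–10 s: ½(9 + 4)(2) = 13 cm/s
10–11 s: ½(4 + -11)(1) = -3.5 cm/s
Δv = 66.5 cm/s, so v(11) = -9 + (66.5) = 57.5 cm/s.

57.5 cm/s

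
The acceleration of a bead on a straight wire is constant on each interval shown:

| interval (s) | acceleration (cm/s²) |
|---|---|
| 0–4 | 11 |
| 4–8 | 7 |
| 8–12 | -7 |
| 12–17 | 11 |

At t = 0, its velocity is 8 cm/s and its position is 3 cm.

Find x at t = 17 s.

On each constant-a segment, Δv = aΔt and Δx = v₀Δt + ½aΔt²; chain segment to segment.
0–4 s: v starts 8 cm/s; Δx = 8·4 + ½·11·4² = 120 cm; v ends 52 cm/s.
4–8 s: v starts 52 cm/s; Δx = 52·4 + ½·7·4² = 264 cm; v ends 80 cm/s.
8–12 s: v starts 80 cm/s; Δx = 80·4 + ½·-7·4² = 264 cm; v ends 52 cm/s.
12–17 s: v starts 52 cm/s; Δx = 52·5 + ½·11·5² = 397.5 cm; v ends 107 cm/s.
x(17) = 3 + Σ Δx = 1048.5 cm.

1048.5 cm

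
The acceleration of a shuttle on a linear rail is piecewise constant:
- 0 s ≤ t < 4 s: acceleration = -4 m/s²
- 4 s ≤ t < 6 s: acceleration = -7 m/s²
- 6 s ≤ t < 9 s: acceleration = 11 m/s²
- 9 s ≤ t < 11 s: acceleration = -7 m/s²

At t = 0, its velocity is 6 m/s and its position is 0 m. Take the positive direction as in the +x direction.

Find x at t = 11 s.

-60.5 m

On each constant-a segment, Δv = aΔt and Δx = v₀Δt + ½aΔt²; chain segment to segment.
0–4 s: v starts 6 m/s; Δx = 6·4 + ½·-4·4² = -8 m; v ends -10 m/s.
4–6 s: v starts -10 m/s; Δx = -10·2 + ½·-7·2² = -34 m; v ends -24 m/s.
6–9 s: v starts -24 m/s; Δx = -24·3 + ½·11·3² = -22.5 m; v ends 9 m/s.
9–11 s: v starts 9 m/s; Δx = 9·2 + ½·-7·2² = 4 m; v ends -5 m/s.
x(11) = 0 + Σ Δx = -60.5 m.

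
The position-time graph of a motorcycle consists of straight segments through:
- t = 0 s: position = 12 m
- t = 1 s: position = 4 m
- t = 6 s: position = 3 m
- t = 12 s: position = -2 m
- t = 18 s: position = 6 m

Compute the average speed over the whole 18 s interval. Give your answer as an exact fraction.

11/9 m/s

Average speed = (total path length)/(elapsed time); on a piecewise-linear x-t graph the path length is Σ|Δx|.
0–1 s: |Δx| = |4 − 12| = 8 m
1–6 s: |Δx| = |3 − 4| = 1 m
6–12 s: |Δx| = |-2 − 3| = 5 m
12–18 s: |Δx| = |6 − -2| = 8 m
Total path = 22 m; average speed = 22/18 = 11/9 m/s.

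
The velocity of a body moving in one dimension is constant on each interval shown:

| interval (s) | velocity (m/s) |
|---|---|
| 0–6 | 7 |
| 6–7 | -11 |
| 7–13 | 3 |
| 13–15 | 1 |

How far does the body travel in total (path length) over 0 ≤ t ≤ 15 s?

73 m

Total distance travelled is ∫|v| dt — sum the magnitudes of each area piece.
0–6 s: |7| × 6 = 42 m
6–7 s: |-11| × 1 = 11 m
7–13 s: |3| × 6 = 18 m
13–15 s: |1| × 2 = 2 m
Total distance = 73 m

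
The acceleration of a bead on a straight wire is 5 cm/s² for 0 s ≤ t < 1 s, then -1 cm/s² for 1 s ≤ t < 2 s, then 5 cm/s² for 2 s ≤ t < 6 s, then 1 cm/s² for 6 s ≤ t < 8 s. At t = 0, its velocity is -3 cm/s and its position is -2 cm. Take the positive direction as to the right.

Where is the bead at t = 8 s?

On each constant-a segment, Δv = aΔt and Δx = v₀Δt + ½aΔt²; chain segment to segment.
0–1 s: v starts -3 cm/s; Δx = -3·1 + ½·5·1² = -0.5 cm; v ends 2 cm/s.
1–2 s: v starts 2 cm/s; Δx = 2·1 + ½·-1·1² = 1.5 cm; v ends 1 cm/s.
2–6 s: v starts 1 cm/s; Δx = 1·4 + ½·5·4² = 44 cm; v ends 21 cm/s.
6–8 s: v starts 21 cm/s; Δx = 21·2 + ½·1·2² = 44 cm; v ends 23 cm/s.
x(8) = -2 + Σ Δx = 87 cm.

87 cm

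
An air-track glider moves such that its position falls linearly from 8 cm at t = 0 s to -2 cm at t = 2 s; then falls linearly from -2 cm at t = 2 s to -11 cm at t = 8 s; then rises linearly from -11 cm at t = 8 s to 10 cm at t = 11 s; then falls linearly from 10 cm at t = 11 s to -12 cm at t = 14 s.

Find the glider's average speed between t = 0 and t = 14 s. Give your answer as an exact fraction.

31/7 cm/s

Average speed = (total path length)/(elapsed time); on a piecewise-linear x-t graph the path length is Σ|Δx|.
0–2 s: |Δx| = |-2 − 8| = 10 cm
2–8 s: |Δx| = |-11 − -2| = 9 cm
8–11 s: |Δx| = |10 − -11| = 21 cm
11–14 s: |Δx| = |-12 − 10| = 22 cm
Total path = 62 cm; average speed = 62/14 = 31/7 cm/s.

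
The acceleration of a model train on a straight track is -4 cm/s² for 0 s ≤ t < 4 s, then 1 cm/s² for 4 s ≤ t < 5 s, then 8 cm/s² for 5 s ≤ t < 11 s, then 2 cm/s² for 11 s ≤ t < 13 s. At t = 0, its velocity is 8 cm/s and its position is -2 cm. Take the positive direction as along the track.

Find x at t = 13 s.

178.5 cm

On each constant-a segment, Δv = aΔt and Δx = v₀Δt + ½aΔt²; chain segment to segment.
0–4 s: v starts 8 cm/s; Δx = 8·4 + ½·-4·4² = 0 cm; v ends -8 cm/s.
4–5 s: v starts -8 cm/s; Δx = -8·1 + ½·1·1² = -7.5 cm; v ends -7 cm/s.
5–11 s: v starts -7 cm/s; Δx = -7·6 + ½·8·6² = 102 cm; v ends 41 cm/s.
11–13 s: v starts 41 cm/s; Δx = 41·2 + ½·2·2² = 86 cm; v ends 45 cm/s.
x(13) = -2 + Σ Δx = 178.5 cm.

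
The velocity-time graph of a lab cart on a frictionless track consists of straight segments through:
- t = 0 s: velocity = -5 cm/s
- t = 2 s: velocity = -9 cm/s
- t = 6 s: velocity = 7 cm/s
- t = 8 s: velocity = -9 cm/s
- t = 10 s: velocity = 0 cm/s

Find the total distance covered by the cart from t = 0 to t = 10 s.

47.375 cm

Distance (not displacement) is the total path length: add the absolute areas under v-t.
0–2 s: |½(-5 + -9)(2)| = 14 cm
2–6 s: v = 0 at t = 4.25 s; triangle areas 10.125 + 6.125 = 16.25 cm
6–8 s: v = 0 at t = 6.875 s; triangle areas 3.0625 + 5.0625 = 8.125 cm
8–10 s: |½(-9 + 0)(2)| = 9 cm
Total distance = 47.375 cm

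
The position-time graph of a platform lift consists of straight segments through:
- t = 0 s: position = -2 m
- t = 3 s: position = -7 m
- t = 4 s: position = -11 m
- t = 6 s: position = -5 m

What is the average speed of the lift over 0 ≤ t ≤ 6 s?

Average speed = (total path length)/(elapsed time); on a piecewise-linear x-t graph the path length is Σ|Δx|.
0–3 s: |Δx| = |-7 − -2| = 5 m
3–4 s: |Δx| = |-11 − -7| = 4 m
4–6 s: |Δx| = |-5 − -11| = 6 m
Total path = 15 m; average speed = 15/6 = 2.5 m/s.

2.5 m/s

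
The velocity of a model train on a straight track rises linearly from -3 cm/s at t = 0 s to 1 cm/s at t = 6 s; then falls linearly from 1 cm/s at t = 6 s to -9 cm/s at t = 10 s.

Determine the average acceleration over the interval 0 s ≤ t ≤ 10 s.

Average acceleration = Δv/Δt = (-9 − -3)/(10 − 0) = -0.6 cm/s².

-0.6 cm/s²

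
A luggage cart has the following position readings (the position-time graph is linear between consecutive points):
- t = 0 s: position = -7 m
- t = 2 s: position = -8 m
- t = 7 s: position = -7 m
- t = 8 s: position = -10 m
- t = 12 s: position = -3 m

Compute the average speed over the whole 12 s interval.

Average speed = (total path length)/(elapsed time); on a piecewise-linear x-t graph the path length is Σ|Δx|.
0–2 s: |Δx| = |-8 − -7| = 1 m
2–7 s: |Δx| = |-7 − -8| = 1 m
7–8 s: |Δx| = |-10 − -7| = 3 m
8–12 s: |Δx| = |-3 − -10| = 7 m
Total path = 12 m; average speed = 12/12 = 1 m/s.

1 m/s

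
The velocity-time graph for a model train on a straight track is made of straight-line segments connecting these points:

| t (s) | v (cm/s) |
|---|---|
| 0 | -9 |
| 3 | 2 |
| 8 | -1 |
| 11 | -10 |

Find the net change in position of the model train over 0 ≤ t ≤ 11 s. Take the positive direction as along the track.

Net displacement equals the area under the velocity-time graph (areas below the axis count negative).
0–3 s: ½(-9 + 2)(3) = -10.5 cm
3–8 s: ½(2 + -1)(5) = 2.5 cm
8–11 s: ½(-1 + -10)(3) = -16.5 cm
Net displacement = -24.5 cm

-24.5 cm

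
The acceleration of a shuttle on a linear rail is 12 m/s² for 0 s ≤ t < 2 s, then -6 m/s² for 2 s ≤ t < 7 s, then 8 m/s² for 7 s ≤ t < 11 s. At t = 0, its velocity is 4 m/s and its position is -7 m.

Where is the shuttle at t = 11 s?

On each constant-a segment, Δv = aΔt and Δx = v₀Δt + ½aΔt²; chain segment to segment.
0–2 s: v starts 4 m/s; Δx = 4·2 + ½·12·2² = 32 m; v ends 28 m/s.
2–7 s: v starts 28 m/s; Δx = 28·5 + ½·-6·5² = 65 m; v ends -2 m/s.
7–11 s: v starts -2 m/s; Δx = -2·4 + ½·8·4² = 56 m; v ends 30 m/s.
x(11) = -7 + Σ Δx = 146 m.

146 m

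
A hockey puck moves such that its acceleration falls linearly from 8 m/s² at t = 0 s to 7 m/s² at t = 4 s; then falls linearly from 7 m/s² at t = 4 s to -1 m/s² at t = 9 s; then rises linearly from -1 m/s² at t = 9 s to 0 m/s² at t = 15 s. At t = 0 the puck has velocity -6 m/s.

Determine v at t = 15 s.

36 m/s

Δv equals the area under the a-t graph; then v = v₀ + Δv.
0–4 s: ½(8 + 7)(4) = 30 m/s
4–9 s: ½(7 + -1)(5) = 15 m/s
9–15 s: ½(-1 + 0)(6) = -3 m/s
Δv = 42 m/s, so v(15) = -6 + (42) = 36 m/s.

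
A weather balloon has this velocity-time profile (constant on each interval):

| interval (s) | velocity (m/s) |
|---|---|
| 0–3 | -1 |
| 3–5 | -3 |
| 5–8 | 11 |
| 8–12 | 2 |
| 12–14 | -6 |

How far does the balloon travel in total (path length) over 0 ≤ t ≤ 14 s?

62 m

Total distance travelled is ∫|v| dt — sum the magnitudes of each area piece.
0–3 s: |-1| × 3 = 3 m
3–5 s: |-3| × 2 = 6 m
5–8 s: |11| × 3 = 33 m
8–12 s: |2| × 4 = 8 m
12–14 s: |-6| × 2 = 12 m
Total distance = 62 m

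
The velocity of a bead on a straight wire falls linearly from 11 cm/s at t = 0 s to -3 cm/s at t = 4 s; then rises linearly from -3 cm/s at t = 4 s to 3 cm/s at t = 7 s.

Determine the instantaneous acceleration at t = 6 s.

Acceleration is the slope of the v-t graph on 4–7 s: (3 − -3)/(7 − 4) = 2 cm/s².

2 cm/s²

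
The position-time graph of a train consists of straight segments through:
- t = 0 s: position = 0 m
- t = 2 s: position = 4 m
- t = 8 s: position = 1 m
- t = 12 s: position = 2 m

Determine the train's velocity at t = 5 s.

-0.5 m/s

Velocity is the slope of the x-t graph on 2–8 s: (1 − 4)/(8 − 2) = -0.5 m/s.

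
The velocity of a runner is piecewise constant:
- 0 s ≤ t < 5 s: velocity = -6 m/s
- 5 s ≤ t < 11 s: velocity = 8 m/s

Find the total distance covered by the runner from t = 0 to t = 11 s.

Distance (not displacement) is the total path length: add the absolute areas under v-t.
0–5 s: |-6| × 5 = 30 m
5–11 s: |8| × 6 = 48 m
Total distance = 78 m

78 m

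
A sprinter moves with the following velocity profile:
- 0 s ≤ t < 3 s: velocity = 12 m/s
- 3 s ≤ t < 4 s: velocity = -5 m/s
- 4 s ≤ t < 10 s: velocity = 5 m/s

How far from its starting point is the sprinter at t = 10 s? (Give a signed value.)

61 m

Net displacement equals the area under the velocity-time graph (areas below the axis count negative).
0–3 s: 12 × 3 = 36 m
3–4 s: -5 × 1 = -5 m
4–10 s: 5 × 6 = 30 m
Net displacement = 61 m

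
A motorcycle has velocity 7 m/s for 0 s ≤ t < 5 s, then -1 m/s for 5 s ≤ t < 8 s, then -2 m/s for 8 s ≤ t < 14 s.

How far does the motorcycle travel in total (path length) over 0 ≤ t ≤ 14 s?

50 m

Total distance travelled is ∫|v| dt — sum the magnitudes of each area piece.
0–5 s: |7| × 5 = 35 m
5–8 s: |-1| × 3 = 3 m
8–14 s: |-2| × 6 = 12 m
Total distance = 50 m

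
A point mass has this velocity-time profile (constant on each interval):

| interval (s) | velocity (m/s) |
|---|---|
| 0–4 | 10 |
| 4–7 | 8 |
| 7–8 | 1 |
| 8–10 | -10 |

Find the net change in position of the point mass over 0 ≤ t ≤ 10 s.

45 m

Displacement is the signed area under the v-t curve.
0–4 s: 10 × 4 = 40 m
4–7 s: 8 × 3 = 24 m
7–8 s: 1 × 1 = 1 m
8–10 s: -10 × 2 = -20 m
Net displacement = 45 m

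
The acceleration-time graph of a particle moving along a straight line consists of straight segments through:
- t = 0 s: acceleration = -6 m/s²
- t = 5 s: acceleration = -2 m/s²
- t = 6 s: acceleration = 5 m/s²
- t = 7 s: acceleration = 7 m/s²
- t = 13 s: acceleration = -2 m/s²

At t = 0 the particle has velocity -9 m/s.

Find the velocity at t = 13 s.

Δv equals the area under the a-t graph; then v = v₀ + Δv.
0–5 s: ½(-6 + -2)(5) = -20 m/s
5–6 s: ½(-2 + 5)(1) = 1.5 m/s
6–7 s: ½(5 + 7)(1) = 6 m/s
7–13 s: ½(7 + -2)(6) = 15 m/s
Δv = 2.5 m/s, so v(13) = -9 + (2.5) = -6.5 m/s.

-6.5 m/s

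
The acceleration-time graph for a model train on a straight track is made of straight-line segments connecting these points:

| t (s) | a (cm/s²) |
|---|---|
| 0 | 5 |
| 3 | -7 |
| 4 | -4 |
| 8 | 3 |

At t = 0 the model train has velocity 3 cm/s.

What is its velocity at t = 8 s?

Δv equals the area under the a-t graph; then v = v₀ + Δv.
0–3 s: ½(5 + -7)(3) = -3 cm/s
3–4 s: ½(-7 + -4)(1) = -5.5 cm/s
4–8 s: ½(-4 + 3)(4) = -2 cm/s
Δv = -10.5 cm/s, so v(8) = 3 + (-10.5) = -7.5 cm/s.

-7.5 cm/s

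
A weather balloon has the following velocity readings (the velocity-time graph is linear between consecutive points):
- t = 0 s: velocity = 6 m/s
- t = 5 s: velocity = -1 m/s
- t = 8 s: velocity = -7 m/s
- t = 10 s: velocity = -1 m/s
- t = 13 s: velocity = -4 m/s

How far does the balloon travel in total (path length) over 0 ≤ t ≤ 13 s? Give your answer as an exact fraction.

285/7 m

Total distance travelled is ∫|v| dt — sum the magnitudes of each area piece.
0–5 s: v = 0 at t = 30/7 s; triangle areas 90/7 + 5/14 = 185/14 m
5–8 s: |½(-1 + -7)(3)| = 12 m
8–10 s: |½(-7 + -1)(2)| = 8 m
10–13 s: |½(-1 + -4)(3)| = 7.5 m
Total distance = 285/7 m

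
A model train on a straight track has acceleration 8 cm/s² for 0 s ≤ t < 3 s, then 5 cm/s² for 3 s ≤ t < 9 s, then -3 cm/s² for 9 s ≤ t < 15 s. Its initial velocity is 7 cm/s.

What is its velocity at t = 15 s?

43 cm/s

Δv equals the area under the a-t graph; then v = v₀ + Δv.
0–3 s: 8 × 3 = 24 cm/s
3–9 s: 5 × 6 = 30 cm/s
9–15 s: -3 × 6 = -18 cm/s
Δv = 36 cm/s, so v(15) = 7 + (36) = 43 cm/s.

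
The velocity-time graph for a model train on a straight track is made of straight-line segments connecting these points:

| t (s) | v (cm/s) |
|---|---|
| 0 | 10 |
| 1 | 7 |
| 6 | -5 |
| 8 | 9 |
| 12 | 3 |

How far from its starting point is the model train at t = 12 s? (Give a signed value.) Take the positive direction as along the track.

Net displacement equals the area under the velocity-time graph (areas below the axis count negative).
0–1 s: ½(10 + 7)(1) = 8.5 cm
1–6 s: ½(7 + -5)(5) = 5 cm
6–8 s: ½(-5 + 9)(2) = 4 cm
8–12 s: ½(9 + 3)(4) = 24 cm
Net displacement = 41.5 cm

41.5 cm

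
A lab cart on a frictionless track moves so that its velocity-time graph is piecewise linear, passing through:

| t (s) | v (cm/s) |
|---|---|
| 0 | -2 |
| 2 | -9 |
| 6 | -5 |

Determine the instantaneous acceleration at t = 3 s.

1 cm/s²

Acceleration is the slope of the v-t graph on 2–6 s: (-5 − -9)/(6 − 2) = 1 cm/s².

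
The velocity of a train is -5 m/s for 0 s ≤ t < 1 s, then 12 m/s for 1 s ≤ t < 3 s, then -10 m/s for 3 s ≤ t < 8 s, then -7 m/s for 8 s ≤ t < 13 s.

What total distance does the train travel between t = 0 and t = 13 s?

Total distance travelled is ∫|v| dt — sum the magnitudes of each area piece.
0–1 s: |-5| × 1 = 5 m
1–3 s: |12| × 2 = 24 m
3–8 s: |-10| × 5 = 50 m
8–13 s: |-7| × 5 = 35 m
Total distance = 114 m

114 m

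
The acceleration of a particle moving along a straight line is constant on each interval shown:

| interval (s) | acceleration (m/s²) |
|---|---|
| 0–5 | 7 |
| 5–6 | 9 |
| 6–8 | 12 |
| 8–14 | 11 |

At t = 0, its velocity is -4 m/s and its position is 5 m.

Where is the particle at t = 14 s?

794 m

On each constant-a segment, Δv = aΔt and Δx = v₀Δt + ½aΔt²; chain segment to segment.
0–5 s: v starts -4 m/s; Δx = -4·5 + ½·7·5² = 67.5 m; v ends 31 m/s.
5–6 s: v starts 31 m/s; Δx = 31·1 + ½·9·1² = 35.5 m; v ends 40 m/s.
6–8 s: v starts 40 m/s; Δx = 40·2 + ½·12·2² = 104 m; v ends 64 m/s.
8–14 s: v starts 64 m/s; Δx = 64·6 + ½·11·6² = 582 m; v ends 130 m/s.
x(14) = 5 + Σ Δx = 794 m.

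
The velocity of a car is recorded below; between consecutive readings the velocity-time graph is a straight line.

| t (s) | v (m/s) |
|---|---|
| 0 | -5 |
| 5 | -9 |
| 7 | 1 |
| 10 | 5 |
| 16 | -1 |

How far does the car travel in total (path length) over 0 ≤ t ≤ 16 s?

65.2 m

Distance (not displacement) is the total path length: add the absolute areas under v-t.
0–5 s: |½(-5 + -9)(5)| = 35 m
5–7 s: v = 0 at t = 6.8 s; triangle areas 8.1 + 0.1 = 8.2 m
7–10 s: |½(1 + 5)(3)| = 9 m
10–16 s: v = 0 at t = 15 s; triangle areas 12.5 + 0.5 = 13 m
Total distance = 65.2 m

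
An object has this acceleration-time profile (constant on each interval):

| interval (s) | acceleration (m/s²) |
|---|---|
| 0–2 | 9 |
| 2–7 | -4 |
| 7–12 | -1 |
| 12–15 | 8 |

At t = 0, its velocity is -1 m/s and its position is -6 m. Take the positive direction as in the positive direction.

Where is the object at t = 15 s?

29.5 m

On each constant-a segment, Δv = aΔt and Δx = v₀Δt + ½aΔt²; chain segment to segment.
0–2 s: v starts -1 m/s; Δx = -1·2 + ½·9·2² = 16 m; v ends 17 m/s.
2–7 s: v starts 17 m/s; Δx = 17·5 + ½·-4·5² = 35 m; v ends -3 m/s.
7–12 s: v starts -3 m/s; Δx = -3·5 + ½·-1·5² = -27.5 m; v ends -8 m/s.
12–15 s: v starts -8 m/s; Δx = -8·3 + ½·8·3² = 12 m; v ends 16 m/s.
x(15) = -6 + Σ Δx = 29.5 m.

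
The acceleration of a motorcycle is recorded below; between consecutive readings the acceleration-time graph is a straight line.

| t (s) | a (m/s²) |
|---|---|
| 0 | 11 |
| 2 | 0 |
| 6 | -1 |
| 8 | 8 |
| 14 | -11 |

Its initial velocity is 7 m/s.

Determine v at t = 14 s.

Δv equals the area under the a-t graph; then v = v₀ + Δv.
0–2 s: ½(11 + 0)(2) = 11 m/s
2–6 s: ½(0 + -1)(4) = -2 m/s
6–8 s: ½(-1 + 8)(2) = 7 m/s
8–14 s: ½(8 + -11)(6) = -9 m/s
Δv = 7 m/s, so v(14) = 7 + (7) = 14 m/s.

14 m/s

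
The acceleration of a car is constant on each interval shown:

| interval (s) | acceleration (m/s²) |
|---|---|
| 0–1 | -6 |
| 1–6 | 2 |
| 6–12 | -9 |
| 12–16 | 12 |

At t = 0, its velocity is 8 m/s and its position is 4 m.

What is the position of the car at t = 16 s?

-118 m

On each constant-a segment, Δv = aΔt and Δx = v₀Δt + ½aΔt²; chain segment to segment.
0–1 s: v starts 8 m/s; Δx = 8·1 + ½·-6·1² = 5 m; v ends 2 m/s.
1–6 s: v starts 2 m/s; Δx = 2·5 + ½·2·5² = 35 m; v ends 12 m/s.
6–12 s: v starts 12 m/s; Δx = 12·6 + ½·-9·6² = -90 m; v ends -42 m/s.
12–16 s: v starts -42 m/s; Δx = -42·4 + ½·12·4² = -72 m; v ends 6 m/s.
x(16) = 4 + Σ Δx = -118 m.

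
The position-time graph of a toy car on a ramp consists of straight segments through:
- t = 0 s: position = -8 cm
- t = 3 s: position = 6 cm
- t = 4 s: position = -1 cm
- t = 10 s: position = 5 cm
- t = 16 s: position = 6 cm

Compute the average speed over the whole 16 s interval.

1.75 cm/s

Average speed = (total path length)/(elapsed time); on a piecewise-linear x-t graph the path length is Σ|Δx|.
0–3 s: |Δx| = |6 − -8| = 14 cm
3–4 s: |Δx| = |-1 − 6| = 7 cm
4–10 s: |Δx| = |5 − -1| = 6 cm
10–16 s: |Δx| = |6 − 5| = 1 cm
Total path = 28 cm; average speed = 28/16 = 1.75 cm/s.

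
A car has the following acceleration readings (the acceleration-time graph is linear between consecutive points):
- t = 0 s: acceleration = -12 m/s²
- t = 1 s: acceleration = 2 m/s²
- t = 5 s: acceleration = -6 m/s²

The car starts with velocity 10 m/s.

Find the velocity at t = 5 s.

-3 m/s

Δv equals the area under the a-t graph; then v = v₀ + Δv.
0–1 s: ½(-12 + 2)(1) = -5 m/s
1–5 s: ½(2 + -6)(4) = -8 m/s
Δv = -13 m/s, so v(5) = 10 + (-13) = -3 m/s.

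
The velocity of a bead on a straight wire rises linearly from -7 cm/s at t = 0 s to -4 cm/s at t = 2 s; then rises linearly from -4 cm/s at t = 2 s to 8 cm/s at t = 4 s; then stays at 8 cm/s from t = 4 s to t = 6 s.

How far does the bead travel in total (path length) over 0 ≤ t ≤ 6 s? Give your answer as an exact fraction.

101/3 cm

Total distance travelled is ∫|v| dt — sum the magnitudes of each area piece.
0–2 s: |½(-7 + -4)(2)| = 11 cm
2–4 s: v = 0 at t = 8/3 s; triangle areas 4/3 + 16/3 = 20/3 cm
4–6 s: |8| × 2 = 16 cm
Total distance = 101/3 cm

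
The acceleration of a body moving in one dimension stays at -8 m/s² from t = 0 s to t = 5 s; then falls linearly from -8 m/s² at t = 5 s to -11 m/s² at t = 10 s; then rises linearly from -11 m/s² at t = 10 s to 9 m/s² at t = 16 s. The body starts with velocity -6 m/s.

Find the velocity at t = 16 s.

Δv equals the area under the a-t graph; then v = v₀ + Δv.
0–5 s: -8 × 5 = -40 m/s
5–10 s: ½(-8 + -11)(5) = -47.5 m/s
10–16 s: ½(-11 + 9)(6) = -6 m/s
Δv = -93.5 m/s, so v(16) = -6 + (-93.5) = -99.5 m/s.

-99.5 m/s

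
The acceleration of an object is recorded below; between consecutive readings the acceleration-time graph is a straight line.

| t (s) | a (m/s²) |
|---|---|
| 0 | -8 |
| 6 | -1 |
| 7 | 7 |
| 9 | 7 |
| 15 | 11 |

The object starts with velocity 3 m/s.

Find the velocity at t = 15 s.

47 m/s

Δv equals the area under the a-t graph; then v = v₀ + Δv.
0–6 s: ½(-8 + -1)(6) = -27 m/s
6–7 s: ½(-1 + 7)(1) = 3 m/s
7–9 s: 7 × 2 = 14 m/s
9–15 s: ½(7 + 11)(6) = 54 m/s
Δv = 44 m/s, so v(15) = 3 + (44) = 47 m/s.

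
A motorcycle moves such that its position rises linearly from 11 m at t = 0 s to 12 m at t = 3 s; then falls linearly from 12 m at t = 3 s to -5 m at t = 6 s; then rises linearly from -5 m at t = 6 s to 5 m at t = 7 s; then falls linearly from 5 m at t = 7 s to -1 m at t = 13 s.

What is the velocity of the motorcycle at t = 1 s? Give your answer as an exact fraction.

1/3 m/s

Velocity is the slope of the x-t graph on 0–3 s: (12 − 11)/(3 − 0) = 1/3 m/s.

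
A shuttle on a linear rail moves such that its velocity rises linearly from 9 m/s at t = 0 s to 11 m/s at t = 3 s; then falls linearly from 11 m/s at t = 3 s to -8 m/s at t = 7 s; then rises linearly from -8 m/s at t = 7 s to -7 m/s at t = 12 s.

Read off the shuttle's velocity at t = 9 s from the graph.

On 7–12 s the graph is linear from -8 to -7 m/s: v(9) = -8 + (-7 − -8)·(9 − 7)/(12 − 7) = -7.6 m/s.

-7.6 m/s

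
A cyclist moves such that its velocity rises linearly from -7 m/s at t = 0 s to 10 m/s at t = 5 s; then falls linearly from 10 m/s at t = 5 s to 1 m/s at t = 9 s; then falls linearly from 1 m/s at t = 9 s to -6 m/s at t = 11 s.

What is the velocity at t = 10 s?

On 9–11 s the graph is linear from 1 to -6 m/s: v(10) = 1 + (-6 − 1)·(10 − 9)/(11 − 9) = -2.5 m/s.

-2.5 m/s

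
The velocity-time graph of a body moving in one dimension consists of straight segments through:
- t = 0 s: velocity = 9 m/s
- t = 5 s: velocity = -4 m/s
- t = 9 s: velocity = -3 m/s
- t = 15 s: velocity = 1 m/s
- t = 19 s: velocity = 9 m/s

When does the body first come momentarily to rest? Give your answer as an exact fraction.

v changes sign on 0–5 s (from 9 to -4); the graph is linear there, so v = 0 at t = 0 + (-9)·(5 − 0)/(-4 − 9) = 45/13 s.

t = 45/13 s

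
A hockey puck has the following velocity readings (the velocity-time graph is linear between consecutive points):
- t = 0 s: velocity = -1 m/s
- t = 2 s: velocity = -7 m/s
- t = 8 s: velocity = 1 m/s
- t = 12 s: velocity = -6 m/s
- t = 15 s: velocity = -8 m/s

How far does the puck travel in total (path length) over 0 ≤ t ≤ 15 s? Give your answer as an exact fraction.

Total distance travelled is ∫|v| dt — sum the magnitudes of each area piece.
0–2 s: |½(-1 + -7)(2)| = 8 m
2–8 s: v = 0 at t = 7.25 s; triangle areas 18.375 + 0.375 = 18.75 m
8–12 s: v = 0 at t = 60/7 s; triangle areas 2/7 + 72/7 = 74/7 m
12–15 s: |½(-6 + -8)(3)| = 21 m
Total distance = 1633/28 m

1633/28 m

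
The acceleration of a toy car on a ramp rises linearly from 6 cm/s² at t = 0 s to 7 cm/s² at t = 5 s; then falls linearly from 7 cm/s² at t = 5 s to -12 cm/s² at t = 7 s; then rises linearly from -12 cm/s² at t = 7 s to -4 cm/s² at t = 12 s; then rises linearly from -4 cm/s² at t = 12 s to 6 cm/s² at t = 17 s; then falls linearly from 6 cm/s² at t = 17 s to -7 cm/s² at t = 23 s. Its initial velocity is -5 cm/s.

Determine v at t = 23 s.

Δv equals the area under the a-t graph; then v = v₀ + Δv.
0–5 s: ½(6 + 7)(5) = 32.5 cm/s
5–7 s: ½(7 + -12)(2) = -5 cm/s
7–12 s: ½(-12 + -4)(5) = -40 cm/s
12–17 s: ½(-4 + 6)(5) = 5 cm/s
17–23 s: ½(6 + -7)(6) = -3 cm/s
Δv = -10.5 cm/s, so v(23) = -5 + (-10.5) = -15.5 cm/s.

-15.5 cm/s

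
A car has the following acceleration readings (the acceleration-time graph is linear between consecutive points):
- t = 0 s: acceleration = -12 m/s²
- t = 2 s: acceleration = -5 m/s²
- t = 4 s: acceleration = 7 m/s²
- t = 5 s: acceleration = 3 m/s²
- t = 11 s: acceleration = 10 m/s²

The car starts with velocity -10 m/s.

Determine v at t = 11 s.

19 m/s

Δv equals the area under the a-t graph; then v = v₀ + Δv.
0–2 s: ½(-12 + -5)(2) = -17 m/s
2–4 s: ½(-5 + 7)(2) = 2 m/s
4–5 s: ½(7 + 3)(1) = 5 m/s
5–11 s: ½(3 + 10)(6) = 39 m/s
Δv = 29 m/s, so v(11) = -10 + (29) = 19 m/s.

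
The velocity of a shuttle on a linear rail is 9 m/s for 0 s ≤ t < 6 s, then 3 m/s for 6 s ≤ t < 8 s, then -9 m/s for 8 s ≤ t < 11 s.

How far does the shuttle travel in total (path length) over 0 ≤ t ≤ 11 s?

87 m

Total distance travelled is ∫|v| dt — sum the magnitudes of each area piece.
0–6 s: |9| × 6 = 54 m
6–8 s: |3| × 2 = 6 m
8–11 s: |-9| × 3 = 27 m
Total distance = 87 m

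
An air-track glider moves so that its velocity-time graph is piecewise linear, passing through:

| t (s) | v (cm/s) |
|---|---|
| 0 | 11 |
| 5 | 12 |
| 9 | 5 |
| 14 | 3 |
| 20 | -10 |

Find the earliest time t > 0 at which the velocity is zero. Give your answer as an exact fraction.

t = 200/13 s

v changes sign on 14–20 s (from 3 to -10); the graph is linear there, so v = 0 at t = 14 + (-3)·(20 − 14)/(-10 − 3) = 200/13 s.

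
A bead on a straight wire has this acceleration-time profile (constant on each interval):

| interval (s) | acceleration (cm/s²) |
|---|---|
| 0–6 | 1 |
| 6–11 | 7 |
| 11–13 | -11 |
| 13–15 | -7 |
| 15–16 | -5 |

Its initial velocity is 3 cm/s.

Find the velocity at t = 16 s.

3 cm/s

Δv equals the area under the a-t graph; then v = v₀ + Δv.
0–6 s: 1 × 6 = 6 cm/s
6–11 s: 7 × 5 = 35 cm/s
11–13 s: -11 × 2 = -22 cm/s
13–15 s: -7 × 2 = -14 cm/s
15–16 s: -5 × 1 = -5 cm/s
Δv = 0 cm/s, so v(16) = 3 + (0) = 3 cm/s.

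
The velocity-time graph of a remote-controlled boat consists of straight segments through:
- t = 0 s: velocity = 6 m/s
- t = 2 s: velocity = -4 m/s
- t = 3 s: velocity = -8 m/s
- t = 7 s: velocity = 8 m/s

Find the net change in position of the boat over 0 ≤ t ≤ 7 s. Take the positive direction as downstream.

Displacement is the signed area under the v-t curve.
0–2 s: ½(6 + -4)(2) = 2 m
2–3 s: ½(-4 + -8)(1) = -6 m
3–7 s: ½(-8 + 8)(4) = 0 m
Net displacement = -4 m

-4 m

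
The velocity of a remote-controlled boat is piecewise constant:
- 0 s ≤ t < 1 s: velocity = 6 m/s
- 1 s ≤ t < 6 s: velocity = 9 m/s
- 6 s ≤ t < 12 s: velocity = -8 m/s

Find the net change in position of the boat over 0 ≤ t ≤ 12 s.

Displacement is the signed area under the v-t curve.
0–1 s: 6 × 1 = 6 m
1–6 s: 9 × 5 = 45 m
6–12 s: -8 × 6 = -48 m
Net displacement = 3 m

3 m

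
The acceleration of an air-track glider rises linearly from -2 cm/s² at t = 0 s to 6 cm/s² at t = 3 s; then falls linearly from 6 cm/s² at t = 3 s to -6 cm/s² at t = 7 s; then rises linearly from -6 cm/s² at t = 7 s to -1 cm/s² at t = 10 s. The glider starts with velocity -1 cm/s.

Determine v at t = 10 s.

-5.5 cm/s

Δv equals the area under the a-t graph; then v = v₀ + Δv.
0–3 s: ½(-2 + 6)(3) = 6 cm/s
3–7 s: ½(6 + -6)(4) = 0 cm/s
7–10 s: ½(-6 + -1)(3) = -10.5 cm/s
Δv = -4.5 cm/s, so v(10) = -1 + (-4.5) = -5.5 cm/s.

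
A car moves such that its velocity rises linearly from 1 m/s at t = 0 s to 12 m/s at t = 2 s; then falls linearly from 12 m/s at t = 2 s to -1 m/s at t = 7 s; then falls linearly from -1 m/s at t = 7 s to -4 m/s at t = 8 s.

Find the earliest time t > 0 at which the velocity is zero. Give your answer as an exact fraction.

t = 86/13 s

v changes sign on 2–7 s (from 12 to -1); the graph is linear there, so v = 0 at t = 2 + (-12)·(7 − 2)/(-1 − 12) = 86/13 s.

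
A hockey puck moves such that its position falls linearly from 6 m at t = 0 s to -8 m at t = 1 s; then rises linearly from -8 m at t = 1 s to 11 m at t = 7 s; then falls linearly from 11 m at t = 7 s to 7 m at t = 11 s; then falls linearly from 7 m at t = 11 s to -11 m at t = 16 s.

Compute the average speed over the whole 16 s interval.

3.4375 m/s

Average speed = (total path length)/(elapsed time); on a piecewise-linear x-t graph the path length is Σ|Δx|.
0–1 s: |Δx| = |-8 − 6| = 14 m
1–7 s: |Δx| = |11 − -8| = 19 m
7–11 s: |Δx| = |7 − 11| = 4 m
11–16 s: |Δx| = |-11 − 7| = 18 m
Total path = 55 m; average speed = 55/16 = 3.4375 m/s.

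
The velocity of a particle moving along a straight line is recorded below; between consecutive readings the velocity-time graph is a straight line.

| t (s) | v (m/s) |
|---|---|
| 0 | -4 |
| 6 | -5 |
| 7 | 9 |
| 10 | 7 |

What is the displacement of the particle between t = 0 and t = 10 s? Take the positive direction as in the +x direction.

-1 m

Net displacement equals the area under the velocity-time graph (areas below the axis count negative).
0–6 s: ½(-4 + -5)(6) = -27 m
6–7 s: ½(-5 + 9)(1) = 2 m
7–10 s: ½(9 + 7)(3) = 24 m
Net displacement = -1 m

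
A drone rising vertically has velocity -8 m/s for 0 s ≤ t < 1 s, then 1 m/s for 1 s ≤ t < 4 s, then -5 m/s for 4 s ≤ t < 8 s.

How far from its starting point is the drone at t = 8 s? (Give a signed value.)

Net displacement equals the area under the velocity-time graph (areas below the axis count negative).
0–1 s: -8 × 1 = -8 m
1–4 s: 1 × 3 = 3 m
4–8 s: -5 × 4 = -20 m
Net displacement = -25 m

-25 m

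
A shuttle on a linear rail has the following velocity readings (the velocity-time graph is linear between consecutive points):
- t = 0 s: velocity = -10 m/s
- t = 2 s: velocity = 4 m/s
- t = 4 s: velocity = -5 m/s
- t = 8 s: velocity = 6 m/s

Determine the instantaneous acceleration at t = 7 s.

Acceleration is the slope of the v-t graph on 4–8 s: (6 − -5)/(8 − 4) = 2.75 m/s².

2.75 m/s²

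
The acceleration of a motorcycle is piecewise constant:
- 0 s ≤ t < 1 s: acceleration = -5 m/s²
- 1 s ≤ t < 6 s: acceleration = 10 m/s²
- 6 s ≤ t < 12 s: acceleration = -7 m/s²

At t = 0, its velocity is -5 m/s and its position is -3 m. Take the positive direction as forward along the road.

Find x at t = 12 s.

178.5 m

On each constant-a segment, Δv = aΔt and Δx = v₀Δt + ½aΔt²; chain segment to segment.
0–1 s: v starts -5 m/s; Δx = -5·1 + ½·-5·1² = -7.5 m; v ends -10 m/s.
1–6 s: v starts -10 m/s; Δx = -10·5 + ½·10·5² = 75 m; v ends 40 m/s.
6–12 s: v starts 40 m/s; Δx = 40·6 + ½·-7·6² = 114 m; v ends -2 m/s.
x(12) = -3 + Σ Δx = 178.5 m.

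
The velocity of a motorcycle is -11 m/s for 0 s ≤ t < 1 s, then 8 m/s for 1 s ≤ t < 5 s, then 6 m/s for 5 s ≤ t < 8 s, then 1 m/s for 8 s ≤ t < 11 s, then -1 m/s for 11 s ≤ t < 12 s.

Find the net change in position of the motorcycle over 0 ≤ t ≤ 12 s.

41 m

Net displacement equals the area under the velocity-time graph (areas below the axis count negative).
0–1 s: -11 × 1 = -11 m
1–5 s: 8 × 4 = 32 m
5–8 s: 6 × 3 = 18 m
8–11 s: 1 × 3 = 3 m
11–12 s: -1 × 1 = -1 m
Net displacement = 41 m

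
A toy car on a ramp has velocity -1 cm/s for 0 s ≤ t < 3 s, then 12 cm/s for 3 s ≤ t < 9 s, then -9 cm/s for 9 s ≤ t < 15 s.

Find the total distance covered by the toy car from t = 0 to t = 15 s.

129 cm

Total distance travelled is ∫|v| dt — sum the magnitudes of each area piece.
0–3 s: |-1| × 3 = 3 cm
3–9 s: |12| × 6 = 72 cm
9–15 s: |-9| × 6 = 54 cm
Total distance = 129 cm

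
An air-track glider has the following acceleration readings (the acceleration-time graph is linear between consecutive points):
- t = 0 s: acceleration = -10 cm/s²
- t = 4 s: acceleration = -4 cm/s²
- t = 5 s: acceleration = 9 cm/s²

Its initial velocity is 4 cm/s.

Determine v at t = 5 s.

Δv equals the area under the a-t graph; then v = v₀ + Δv.
0–4 s: ½(-10 + -4)(4) = -28 cm/s
4–5 s: ½(-4 + 9)(1) = 2.5 cm/s
Δv = -25.5 cm/s, so v(5) = 4 + (-25.5) = -21.5 cm/s.

-21.5 cm/s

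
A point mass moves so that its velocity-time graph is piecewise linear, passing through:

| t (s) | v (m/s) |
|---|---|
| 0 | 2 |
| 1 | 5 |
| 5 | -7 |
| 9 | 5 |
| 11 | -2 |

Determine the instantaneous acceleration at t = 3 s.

Acceleration is the slope of the v-t graph on 1–5 s: (-7 − 5)/(5 − 1) = -3 m/s².

-3 m/s²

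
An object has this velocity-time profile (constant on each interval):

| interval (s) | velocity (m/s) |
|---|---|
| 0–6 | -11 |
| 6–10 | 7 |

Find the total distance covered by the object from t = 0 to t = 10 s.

Distance (not displacement) is the total path length: add the absolute areas under v-t.
0–6 s: |-11| × 6 = 66 m
6–10 s: |7| × 4 = 28 m
Total distance = 94 m

94 m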